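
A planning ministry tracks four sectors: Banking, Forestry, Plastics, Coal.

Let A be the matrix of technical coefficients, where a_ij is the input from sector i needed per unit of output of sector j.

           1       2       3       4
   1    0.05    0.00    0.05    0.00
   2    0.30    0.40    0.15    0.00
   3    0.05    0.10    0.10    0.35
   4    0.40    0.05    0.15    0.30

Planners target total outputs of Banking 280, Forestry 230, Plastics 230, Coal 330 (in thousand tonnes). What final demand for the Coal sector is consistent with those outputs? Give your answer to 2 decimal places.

I − A =
  [   0.95     0.00    -0.05     0.00]
  [  -0.30     0.60    -0.15     0.00]
  [  -0.05    -0.10     0.90    -0.35]
  [  -0.40    -0.05    -0.15     0.70]
d = (I − A) x:
  d_1 = (+0.95)·280 + (+0.00)·230 + (-0.05)·230 + (+0.00)·330 = 254.50
  d_2 = (-0.30)·280 + (+0.60)·230 + (-0.15)·230 + (+0.00)·330 = 19.50
  d_3 = (-0.05)·280 + (-0.10)·230 + (+0.90)·230 + (-0.35)·330 = 54.50
  d_4 = (-0.40)·280 + (-0.05)·230 + (-0.15)·230 + (+0.70)·330 = 73.00

d_4 = 73.00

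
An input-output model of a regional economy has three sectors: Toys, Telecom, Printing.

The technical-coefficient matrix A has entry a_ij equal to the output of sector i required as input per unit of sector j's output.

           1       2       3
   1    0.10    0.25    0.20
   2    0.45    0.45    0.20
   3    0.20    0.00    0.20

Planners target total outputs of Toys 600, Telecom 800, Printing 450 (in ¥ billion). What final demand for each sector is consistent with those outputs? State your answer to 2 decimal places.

d_1 = 250.00, d_2 = 80.00, d_3 = 240.00

I − A =
  [   0.90    -0.25    -0.20]
  [  -0.45     0.55    -0.20]
  [  -0.20     0.00     0.80]
d = (I − A) x:
  d_1 = (+0.90)·600 + (-0.25)·800 + (-0.20)·450 = 250.00
  d_2 = (-0.45)·600 + (+0.55)·800 + (-0.20)·450 = 80.00
  d_3 = (-0.20)·600 + (+0.00)·800 + (+0.80)·450 = 240.00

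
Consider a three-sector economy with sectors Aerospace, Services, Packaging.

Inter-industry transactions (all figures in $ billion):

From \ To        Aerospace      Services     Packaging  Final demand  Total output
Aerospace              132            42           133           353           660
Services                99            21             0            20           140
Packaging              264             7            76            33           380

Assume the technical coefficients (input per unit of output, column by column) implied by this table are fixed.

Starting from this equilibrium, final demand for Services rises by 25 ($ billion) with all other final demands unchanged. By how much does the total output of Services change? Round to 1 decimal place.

Technical coefficients a_ij = z_ij / X_j:
  a_11 = 132/660 = 0.20, a_21 = 99/660 = 0.15, a_31 = 264/660 = 0.40
  a_12 = 42/140 = 0.30, a_22 = 21/140 = 0.15, a_32 = 7/140 = 0.05
  a_13 = 133/380 = 0.35, a_23 = 0/380 = 0.00, a_33 = 76/380 = 0.20
I − A =
  [   0.80    -0.30    -0.35]
  [  -0.15     0.85     0.00]
  [  -0.40    -0.05     0.80]
Cofactors of I−A, C_ij = (−1)^(i+j)·(minor ij) (rows/columns in the sector order above):
  C_11 = (0.85)(0.80) − (0.00)(-0.05) = 0.6800
  C_12 = −[(-0.15)(0.80) − (0.00)(-0.40)] = 0.1200
  C_13 = (-0.15)(-0.05) − (0.85)(-0.40) = 0.3475
  C_21 = −[(-0.30)(0.80) − (-0.35)(-0.05)] = 0.2575
  C_22 = (0.80)(0.80) − (-0.35)(-0.40) = 0.5000
  C_23 = −[(0.80)(-0.05) − (-0.30)(-0.40)] = 0.1600
  C_31 = (-0.30)(0.00) − (-0.35)(0.85) = 0.2975
  C_32 = −[(0.80)(0.00) − (-0.35)(-0.15)] = 0.0525
  C_33 = (0.80)(0.85) − (-0.30)(-0.15) = 0.6350
det(I−A) = Σ_j (I−A)_1j·C_1j = (0.80)(0.6800) + (-0.30)(0.1200) + (-0.35)(0.3475) = 0.386375
adj(I−A) = Cᵀ =
  [ 0.6800   0.2575   0.2975]
  [ 0.1200   0.5000   0.0525]
  [ 0.3475   0.1600   0.6350]
(I − A)⁻¹ = adj(I−A) / det(I−A) ≈
  [   1.7599     0.6665     0.7700]
  [   0.3106     1.2941     0.1359]
  [   0.8994     0.4141     1.6435]
Δx = (I − A)⁻¹ Δd with Δd having +25 in the Services component and 0 elsewhere.
So Δx_2 = L_22 · (+25), where L_22 = adj(I−A)_22 / det(I−A) = 0.5000 / 0.386375.
Δx_2 = 0.5000 × (+25) / 0.386375 = 12.50 / 0.386375 ≈ 32.4.

Δx_2 = 32.4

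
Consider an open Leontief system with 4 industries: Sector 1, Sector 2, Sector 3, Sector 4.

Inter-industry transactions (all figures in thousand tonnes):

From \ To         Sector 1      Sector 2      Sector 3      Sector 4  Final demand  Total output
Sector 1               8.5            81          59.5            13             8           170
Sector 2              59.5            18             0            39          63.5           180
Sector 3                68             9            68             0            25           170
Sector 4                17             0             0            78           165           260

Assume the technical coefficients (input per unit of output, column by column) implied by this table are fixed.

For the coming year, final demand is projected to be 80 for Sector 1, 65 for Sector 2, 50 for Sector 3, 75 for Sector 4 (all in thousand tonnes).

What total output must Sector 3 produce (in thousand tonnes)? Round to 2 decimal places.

x_3 = 306.85

Technical coefficients a_ij = z_ij / X_j:
  a_11 = 8.5/170 = 0.05, a_21 = 59.5/170 = 0.35, a_31 = 68/170 = 0.40, a_41 = 17/170 = 0.10
  a_12 = 81/180 = 0.45, a_22 = 18/180 = 0.10, a_32 = 9/180 = 0.05, a_42 = 0/180 = 0.00
  a_13 = 59.5/170 = 0.35, a_23 = 0/170 = 0.00, a_33 = 68/170 = 0.40, a_43 = 0/170 = 0.00
  a_14 = 13/260 = 0.05, a_24 = 39/260 = 0.15, a_34 = 0/260 = 0.00, a_44 = 78/260 = 0.30
I − A =
  [   0.95    -0.45    -0.35    -0.05]
  [  -0.35     0.90     0.00    -0.15]
  [  -0.40    -0.05     0.60     0.00]
  [  -0.10     0.00     0.00     0.70]
Compute the cofactors C_ij = (−1)^(i+j)·(3×3 minor ij) of I−A; the adjugate is their transpose:
adj(I−A) = Cᵀ =
  [ 0.378000   0.201250   0.220500   0.070125]
  [ 0.156000   0.298000   0.091000   0.075000]
  [ 0.265000   0.159000   0.477000   0.053000]
  [ 0.054000   0.028750   0.031500   0.286375]
det(I−A) = Σ_j (I−A)_1j·C_1j = (0.95)(0.378000) + (-0.45)(0.156000) + (-0.35)(0.265000) + (-0.05)(0.054000) = 0.19345
(I − A)⁻¹ = adj(I−A) / det(I−A) ≈
  [   1.9540     1.0403     1.1398     0.3625]
  [   0.8064     1.5404     0.4704     0.3877]
  [   1.3699     0.8219     2.4658     0.2740]
  [   0.2791     0.1486     0.1628     1.4804]
x = (I − A)⁻¹ d = adj(I−A)·d / det(I−A), with det(I−A) = 0.19345:
  x_1 = (0.378000·80 + 0.201250·65 + 0.220500·50 + 0.070125·75) / 0.19345 = 59.605625 / 0.19345 ≈ 308.12
  x_2 = (0.156000·80 + 0.298000·65 + 0.091000·50 + 0.075000·75) / 0.19345 = 42.025 / 0.19345 ≈ 217.24
  x_3 = (0.265000·80 + 0.159000·65 + 0.477000·50 + 0.053000·75) / 0.19345 = 59.36 / 0.19345 ≈ 306.85
  x_4 = (0.054000·80 + 0.028750·65 + 0.031500·50 + 0.286375·75) / 0.19345 = 29.241875 / 0.19345 ≈ 151.16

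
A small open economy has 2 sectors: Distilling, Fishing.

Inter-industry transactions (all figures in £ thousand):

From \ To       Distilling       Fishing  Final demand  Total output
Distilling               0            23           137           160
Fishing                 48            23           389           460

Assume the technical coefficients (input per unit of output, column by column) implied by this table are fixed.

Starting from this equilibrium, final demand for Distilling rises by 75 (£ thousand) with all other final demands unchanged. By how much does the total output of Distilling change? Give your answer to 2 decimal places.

Technical coefficients a_ij = z_ij / X_j:
  a_DD = 0/160 = 0.00, a_FD = 48/160 = 0.30
  a_DF = 23/460 = 0.05, a_FF = 23/460 = 0.05
I − A =
  [   1.00    -0.05]
  [  -0.30     0.95]
det(I−A) = (1.00)(0.95) − (-0.05)(-0.30) = 0.9350
adj(I−A) = [[0.95, 0.05], [0.30, 1.00]]
(I − A)⁻¹ = adj(I−A) / det(I−A) ≈
  [   1.0160     0.0535]
  [   0.3209     1.0695]
Δx = (I − A)⁻¹ Δd with Δd having +75 in the Distilling component and 0 elsewhere.
So Δx_D = L_DD · (+75), where L_DD = adj(I−A)_DD / det(I−A) = 0.95 / 0.9350.
Δx_D = 0.95 × (+75) / 0.9350 = 71.25 / 0.9350 ≈ 76.20.

Δx_D = 76.20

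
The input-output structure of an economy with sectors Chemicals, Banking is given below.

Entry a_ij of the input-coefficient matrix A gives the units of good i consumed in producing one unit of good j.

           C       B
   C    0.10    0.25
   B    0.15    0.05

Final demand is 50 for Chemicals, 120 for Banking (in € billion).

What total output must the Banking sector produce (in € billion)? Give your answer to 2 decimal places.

I − A =
  [   0.90    -0.25]
  [  -0.15     0.95]
det(I−A) = (0.90)(0.95) − (-0.25)(-0.15) = 0.8175
adj(I−A) = [[0.95, 0.25], [0.15, 0.90]]
(I − A)⁻¹ = adj(I−A) / det(I−A) ≈
  [   1.1621     0.3058]
  [   0.1835     1.1009]
x = (I − A)⁻¹ d = adj(I−A)·d / det(I−A), with det(I−A) = 0.8175:
  x_C = (0.95·50 + 0.25·120) / 0.8175 = 77.50 / 0.8175 ≈ 94.80
  x_B = (0.15·50 + 0.90·120) / 0.8175 = 115.50 / 0.8175 ≈ 141.28

x_B = 141.28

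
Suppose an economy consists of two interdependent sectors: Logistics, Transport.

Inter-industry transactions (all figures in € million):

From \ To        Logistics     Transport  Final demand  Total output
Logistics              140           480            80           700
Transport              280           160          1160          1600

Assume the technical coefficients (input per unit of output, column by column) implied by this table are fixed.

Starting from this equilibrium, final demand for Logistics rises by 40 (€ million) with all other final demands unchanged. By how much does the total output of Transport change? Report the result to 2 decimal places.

Technical coefficients a_ij = z_ij / X_j:
  a_LL = 140/700 = 0.20, a_TL = 280/700 = 0.40
  a_LT = 480/1600 = 0.30, a_TT = 160/1600 = 0.10
I − A =
  [   0.80    -0.30]
  [  -0.40     0.90]
det(I−A) = (0.80)(0.90) − (-0.30)(-0.40) = 0.6000
adj(I−A) = [[0.90, 0.30], [0.40, 0.80]]
(I − A)⁻¹ = adj(I−A) / det(I−A) ≈
  [   1.5000     0.5000]
  [   0.6667     1.3333]
Δx = (I − A)⁻¹ Δd with Δd having +40 in the Logistics component and 0 elsewhere.
So Δx_T = L_TL · (+40), where L_TL = adj(I−A)_TL / det(I−A) = 0.40 / 0.6000.
Δx_T = 0.40 × (+40) / 0.6000 = 16.00 / 0.6000 ≈ 26.67.

Δx_T = 26.67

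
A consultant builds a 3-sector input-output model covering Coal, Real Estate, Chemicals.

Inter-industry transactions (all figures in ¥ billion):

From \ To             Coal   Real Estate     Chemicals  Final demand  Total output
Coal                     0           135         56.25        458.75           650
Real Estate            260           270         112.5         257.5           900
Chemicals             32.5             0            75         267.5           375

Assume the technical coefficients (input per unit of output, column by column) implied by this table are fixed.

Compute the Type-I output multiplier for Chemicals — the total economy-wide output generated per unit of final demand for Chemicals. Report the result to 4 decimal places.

m_3 = 2.2795

Technical coefficients a_ij = z_ij / X_j:
  a_11 = 0/650 = 0.00, a_21 = 260/650 = 0.40, a_31 = 32.5/650 = 0.05
  a_12 = 135/900 = 0.15, a_22 = 270/900 = 0.30, a_32 = 0/900 = 0.00
  a_13 = 56.25/375 = 0.15, a_23 = 112.5/375 = 0.30, a_33 = 75/375 = 0.20
I − A =
  [   1.00    -0.15    -0.15]
  [  -0.40     0.70    -0.30]
  [  -0.05     0.00     0.80]
Cofactors of I−A, C_ij = (−1)^(i+j)·(minor ij) (rows/columns in the sector order above):
  C_11 = (0.70)(0.80) − (-0.30)(0.00) = 0.5600
  C_12 = −[(-0.40)(0.80) − (-0.30)(-0.05)] = 0.3350
  C_13 = (-0.40)(0.00) − (0.70)(-0.05) = 0.0350
  C_21 = −[(-0.15)(0.80) − (-0.15)(0.00)] = 0.1200
  C_22 = (1.00)(0.80) − (-0.15)(-0.05) = 0.7925
  C_23 = −[(1.00)(0.00) − (-0.15)(-0.05)] = 0.0075
  C_31 = (-0.15)(-0.30) − (-0.15)(0.70) = 0.1500
  C_32 = −[(1.00)(-0.30) − (-0.15)(-0.40)] = 0.3600
  C_33 = (1.00)(0.70) − (-0.15)(-0.40) = 0.6400
det(I−A) = Σ_j (I−A)_1j·C_1j = (1.00)(0.5600) + (-0.15)(0.3350) + (-0.15)(0.0350) = 0.5045
adj(I−A) = Cᵀ =
  [ 0.5600   0.1200   0.1500]
  [ 0.3350   0.7925   0.3600]
  [ 0.0350   0.0075   0.6400]
(I − A)⁻¹ = adj(I−A) / det(I−A) ≈
  [   1.11001     0.23786     0.29732]
  [   0.66402     1.57086     0.71358]
  [   0.06938     0.01487     1.26858]
The output multiplier for sector j is the column-j sum of the Leontief inverse (I − A)⁻¹ = adj(I−A) / det(I−A).
Column 3 of adj(I−A): (0.1500, 0.3600, 0.6400); det(I−A) = 0.5045.
m_3 = (0.1500 + 0.3600 + 0.6400) / 0.5045 = 1.15 / 0.5045 ≈ 2.2795.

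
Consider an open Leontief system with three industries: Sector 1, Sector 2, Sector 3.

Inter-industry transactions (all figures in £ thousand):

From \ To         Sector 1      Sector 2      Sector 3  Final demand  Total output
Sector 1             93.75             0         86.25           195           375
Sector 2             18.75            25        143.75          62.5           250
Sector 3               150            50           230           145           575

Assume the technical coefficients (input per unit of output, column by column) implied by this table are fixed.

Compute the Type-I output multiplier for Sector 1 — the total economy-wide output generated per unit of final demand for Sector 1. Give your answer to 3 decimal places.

Technical coefficients a_ij = z_ij / X_j:
  a_11 = 93.75/375 = 0.25, a_21 = 18.75/375 = 0.05, a_31 = 150/375 = 0.40
  a_12 = 0/250 = 0.00, a_22 = 25/250 = 0.10, a_32 = 50/250 = 0.20
  a_13 = 86.25/575 = 0.15, a_23 = 143.75/575 = 0.25, a_33 = 230/575 = 0.40
I − A =
  [   0.75     0.00    -0.15]
  [  -0.05     0.90    -0.25]
  [  -0.40    -0.20     0.60]
Cofactors of I−A, C_ij = (−1)^(i+j)·(minor ij) (rows/columns in the sector order above):
  C_11 = (0.90)(0.60) − (-0.25)(-0.20) = 0.4900
  C_12 = −[(-0.05)(0.60) − (-0.25)(-0.40)] = 0.1300
  C_13 = (-0.05)(-0.20) − (0.90)(-0.40) = 0.3700
  C_21 = −[(0.00)(0.60) − (-0.15)(-0.20)] = 0.0300
  C_22 = (0.75)(0.60) − (-0.15)(-0.40) = 0.3900
  C_23 = −[(0.75)(-0.20) − (0.00)(-0.40)] = 0.1500
  C_31 = (0.00)(-0.25) − (-0.15)(0.90) = 0.1350
  C_32 = −[(0.75)(-0.25) − (-0.15)(-0.05)] = 0.1950
  C_33 = (0.75)(0.90) − (0.00)(-0.05) = 0.6750
det(I−A) = Σ_j (I−A)_1j·C_1j = (0.75)(0.4900) + (0.00)(0.1300) + (-0.15)(0.3700) = 0.3120
adj(I−A) = Cᵀ =
  [ 0.4900   0.0300   0.1350]
  [ 0.1300   0.3900   0.1950]
  [ 0.3700   0.1500   0.6750]
(I − A)⁻¹ = adj(I−A) / det(I−A) ≈
  [   1.5705     0.0962     0.4327]
  [   0.4167     1.2500     0.6250]
  [   1.1859     0.4808     2.1635]
The output multiplier for sector j is the column-j sum of the Leontief inverse (I − A)⁻¹ = adj(I−A) / det(I−A).
Column 1 of adj(I−A): (0.4900, 0.1300, 0.3700); det(I−A) = 0.3120.
m_1 = (0.4900 + 0.1300 + 0.3700) / 0.3120 = 0.99 / 0.3120 ≈ 3.173.

m_1 = 3.173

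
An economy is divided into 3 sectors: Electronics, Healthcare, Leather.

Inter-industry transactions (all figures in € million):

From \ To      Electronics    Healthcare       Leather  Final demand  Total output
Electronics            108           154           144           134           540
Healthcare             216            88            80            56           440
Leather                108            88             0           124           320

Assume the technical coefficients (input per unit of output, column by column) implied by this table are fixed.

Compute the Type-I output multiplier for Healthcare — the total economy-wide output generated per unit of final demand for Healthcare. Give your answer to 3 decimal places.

Technical coefficients a_ij = z_ij / X_j:
  a_11 = 108/540 = 0.20, a_21 = 216/540 = 0.40, a_31 = 108/540 = 0.20
  a_12 = 154/440 = 0.35, a_22 = 88/440 = 0.20, a_32 = 88/440 = 0.20
  a_13 = 144/320 = 0.45, a_23 = 80/320 = 0.25, a_33 = 0/320 = 0.00
I − A =
  [   0.80    -0.35    -0.45]
  [  -0.40     0.80    -0.25]
  [  -0.20    -0.20     1.00]
Cofactors of I−A, C_ij = (−1)^(i+j)·(minor ij) (rows/columns in the sector order above):
  C_11 = (0.80)(1.00) − (-0.25)(-0.20) = 0.7500
  C_12 = −[(-0.40)(1.00) − (-0.25)(-0.20)] = 0.4500
  C_13 = (-0.40)(-0.20) − (0.80)(-0.20) = 0.2400
  C_21 = −[(-0.35)(1.00) − (-0.45)(-0.20)] = 0.4400
  C_22 = (0.80)(1.00) − (-0.45)(-0.20) = 0.7100
  C_23 = −[(0.80)(-0.20) − (-0.35)(-0.20)] = 0.2300
  C_31 = (-0.35)(-0.25) − (-0.45)(0.80) = 0.4475
  C_32 = −[(0.80)(-0.25) − (-0.45)(-0.40)] = 0.3800
  C_33 = (0.80)(0.80) − (-0.35)(-0.40) = 0.5000
det(I−A) = Σ_j (I−A)_1j·C_1j = (0.80)(0.7500) + (-0.35)(0.4500) + (-0.45)(0.2400) = 0.3345
adj(I−A) = Cᵀ =
  [ 0.7500   0.4400   0.4475]
  [ 0.4500   0.7100   0.3800]
  [ 0.2400   0.2300   0.5000]
(I − A)⁻¹ = adj(I−A) / det(I−A) ≈
  [   2.2422     1.3154     1.3378]
  [   1.3453     2.1226     1.1360]
  [   0.7175     0.6876     1.4948]
The output multiplier for sector j is the column-j sum of the Leontief inverse (I − A)⁻¹ = adj(I−A) / det(I−A).
Column 2 of adj(I−A): (0.4400, 0.7100, 0.2300); det(I−A) = 0.3345.
m_2 = (0.4400 + 0.7100 + 0.2300) / 0.3345 = 1.38 / 0.3345 ≈ 4.126.

m_2 = 4.126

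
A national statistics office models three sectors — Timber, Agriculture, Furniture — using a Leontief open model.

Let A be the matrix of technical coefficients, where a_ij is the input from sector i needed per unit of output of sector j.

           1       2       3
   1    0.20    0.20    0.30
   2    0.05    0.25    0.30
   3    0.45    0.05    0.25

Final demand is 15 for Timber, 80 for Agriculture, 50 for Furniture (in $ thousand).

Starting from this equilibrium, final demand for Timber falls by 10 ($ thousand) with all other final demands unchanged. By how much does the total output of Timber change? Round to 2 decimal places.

I − A =
  [   0.80    -0.20    -0.30]
  [  -0.05     0.75    -0.30]
  [  -0.45    -0.05     0.75]
Cofactors of I−A, C_ij = (−1)^(i+j)·(minor ij) (rows/columns in the sector order above):
  C_11 = (0.75)(0.75) − (-0.30)(-0.05) = 0.5475
  C_12 = −[(-0.05)(0.75) − (-0.30)(-0.45)] = 0.1725
  C_13 = (-0.05)(-0.05) − (0.75)(-0.45) = 0.3400
  C_21 = −[(-0.20)(0.75) − (-0.30)(-0.05)] = 0.1650
  C_22 = (0.80)(0.75) − (-0.30)(-0.45) = 0.4650
  C_23 = −[(0.80)(-0.05) − (-0.20)(-0.45)] = 0.1300
  C_31 = (-0.20)(-0.30) − (-0.30)(0.75) = 0.2850
  C_32 = −[(0.80)(-0.30) − (-0.30)(-0.05)] = 0.2550
  C_33 = (0.80)(0.75) − (-0.20)(-0.05) = 0.5900
det(I−A) = Σ_j (I−A)_1j·C_1j = (0.80)(0.5475) + (-0.20)(0.1725) + (-0.30)(0.3400) = 0.3015
adj(I−A) = Cᵀ =
  [ 0.5475   0.1650   0.2850]
  [ 0.1725   0.4650   0.2550]
  [ 0.3400   0.1300   0.5900]
(I − A)⁻¹ = adj(I−A) / det(I−A) ≈
  [   1.8159     0.5473     0.9453]
  [   0.5721     1.5423     0.8458]
  [   1.1277     0.4312     1.9569]
Δx = (I − A)⁻¹ Δd with Δd having -10 in the Timber component and 0 elsewhere.
So Δx_1 = L_11 · (-10), where L_11 = adj(I−A)_11 / det(I−A) = 0.5475 / 0.3015.
Δx_1 = 0.5475 × (-10) / 0.3015 = -5.475 / 0.3015 ≈ -18.16.

Δx_1 = -18.16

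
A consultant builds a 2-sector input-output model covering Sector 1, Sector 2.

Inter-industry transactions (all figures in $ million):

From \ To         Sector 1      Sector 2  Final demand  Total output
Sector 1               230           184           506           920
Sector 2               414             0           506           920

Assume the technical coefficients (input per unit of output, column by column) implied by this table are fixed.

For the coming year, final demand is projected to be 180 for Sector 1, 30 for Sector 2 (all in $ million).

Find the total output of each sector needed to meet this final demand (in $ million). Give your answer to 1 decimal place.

x_1 = 281.8, x_2 = 156.8

Technical coefficients a_ij = z_ij / X_j:
  a_11 = 230/920 = 0.25, a_21 = 414/920 = 0.45
  a_12 = 184/920 = 0.20, a_22 = 0/920 = 0.00
I − A =
  [   0.75    -0.20]
  [  -0.45     1.00]
det(I−A) = (0.75)(1.00) − (-0.20)(-0.45) = 0.6600
adj(I−A) = [[1.00, 0.20], [0.45, 0.75]]
(I − A)⁻¹ = adj(I−A) / det(I−A) ≈
  [   1.5152     0.3030]
  [   0.6818     1.1364]
x = (I − A)⁻¹ d = adj(I−A)·d / det(I−A), with det(I−A) = 0.6600:
  x_1 = (1.00·180 + 0.20·30) / 0.6600 = 186.00 / 0.6600 ≈ 281.8
  x_2 = (0.45·180 + 0.75·30) / 0.6600 = 103.50 / 0.6600 ≈ 156.8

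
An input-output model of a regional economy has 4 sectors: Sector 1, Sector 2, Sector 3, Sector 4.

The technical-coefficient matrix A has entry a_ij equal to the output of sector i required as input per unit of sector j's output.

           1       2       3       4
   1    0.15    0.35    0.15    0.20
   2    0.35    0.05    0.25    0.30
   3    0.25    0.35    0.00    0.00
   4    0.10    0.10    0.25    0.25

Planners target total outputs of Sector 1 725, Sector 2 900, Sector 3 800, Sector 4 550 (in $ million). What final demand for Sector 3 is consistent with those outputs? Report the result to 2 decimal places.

I − A =
  [   0.85    -0.35    -0.15    -0.20]
  [  -0.35     0.95    -0.25    -0.30]
  [  -0.25    -0.35     1.00     0.00]
  [  -0.10    -0.10    -0.25     0.75]
d = (I − A) x:
  d_1 = (+0.85)·725 + (-0.35)·900 + (-0.15)·800 + (-0.20)·550 = 71.25
  d_2 = (-0.35)·725 + (+0.95)·900 + (-0.25)·800 + (-0.30)·550 = 236.25
  d_3 = (-0.25)·725 + (-0.35)·900 + (+1.00)·800 + (+0.00)·550 = 303.75
  d_4 = (-0.10)·725 + (-0.10)·900 + (-0.25)·800 + (+0.75)·550 = 50.00

d_3 = 303.75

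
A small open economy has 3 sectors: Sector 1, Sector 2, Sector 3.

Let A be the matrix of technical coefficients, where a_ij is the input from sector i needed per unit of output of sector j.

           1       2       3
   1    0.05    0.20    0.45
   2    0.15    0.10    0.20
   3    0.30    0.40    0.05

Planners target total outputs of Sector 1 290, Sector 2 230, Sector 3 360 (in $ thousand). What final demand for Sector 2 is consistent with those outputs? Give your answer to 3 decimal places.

d_2 = 91.500

I − A =
  [   0.95    -0.20    -0.45]
  [  -0.15     0.90    -0.20]
  [  -0.30    -0.40     0.95]
d = (I − A) x:
  d_1 = (+0.95)·290 + (-0.20)·230 + (-0.45)·360 = 67.500
  d_2 = (-0.15)·290 + (+0.90)·230 + (-0.20)·360 = 91.500
  d_3 = (-0.30)·290 + (-0.40)·230 + (+0.95)·360 = 163.000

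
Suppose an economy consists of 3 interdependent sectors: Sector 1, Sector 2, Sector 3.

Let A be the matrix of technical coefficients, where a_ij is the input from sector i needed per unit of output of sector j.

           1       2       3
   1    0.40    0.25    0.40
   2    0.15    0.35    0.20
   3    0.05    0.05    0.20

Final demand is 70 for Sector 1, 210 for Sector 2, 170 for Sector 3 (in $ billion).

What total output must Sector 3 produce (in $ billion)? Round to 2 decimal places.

I − A =
  [   0.60    -0.25    -0.40]
  [  -0.15     0.65    -0.20]
  [  -0.05    -0.05     0.80]
Cofactors of I−A, C_ij = (−1)^(i+j)·(minor ij) (rows/columns in the sector order above):
  C_11 = (0.65)(0.80) − (-0.20)(-0.05) = 0.5100
  C_12 = −[(-0.15)(0.80) − (-0.20)(-0.05)] = 0.1300
  C_13 = (-0.15)(-0.05) − (0.65)(-0.05) = 0.0400
  C_21 = −[(-0.25)(0.80) − (-0.40)(-0.05)] = 0.2200
  C_22 = (0.60)(0.80) − (-0.40)(-0.05) = 0.4600
  C_23 = −[(0.60)(-0.05) − (-0.25)(-0.05)] = 0.0425
  C_31 = (-0.25)(-0.20) − (-0.40)(0.65) = 0.3100
  C_32 = −[(0.60)(-0.20) − (-0.40)(-0.15)] = 0.1800
  C_33 = (0.60)(0.65) − (-0.25)(-0.15) = 0.3525
det(I−A) = Σ_j (I−A)_1j·C_1j = (0.60)(0.5100) + (-0.25)(0.1300) + (-0.40)(0.0400) = 0.2575
adj(I−A) = Cᵀ =
  [ 0.5100   0.2200   0.3100]
  [ 0.1300   0.4600   0.1800]
  [ 0.0400   0.0425   0.3525]
(I − A)⁻¹ = adj(I−A) / det(I−A) ≈
  [   1.9806     0.8544     1.2039]
  [   0.5049     1.7864     0.6990]
  [   0.1553     0.1650     1.3689]
x = (I − A)⁻¹ d = adj(I−A)·d / det(I−A), with det(I−A) = 0.2575:
  x_1 = (0.5100·70 + 0.2200·210 + 0.3100·170) / 0.2575 = 134.60 / 0.2575 ≈ 522.72
  x_2 = (0.1300·70 + 0.4600·210 + 0.1800·170) / 0.2575 = 136.30 / 0.2575 ≈ 529.32
  x_3 = (0.0400·70 + 0.0425·210 + 0.3525·170) / 0.2575 = 71.65 / 0.2575 ≈ 278.25

x_3 = 278.25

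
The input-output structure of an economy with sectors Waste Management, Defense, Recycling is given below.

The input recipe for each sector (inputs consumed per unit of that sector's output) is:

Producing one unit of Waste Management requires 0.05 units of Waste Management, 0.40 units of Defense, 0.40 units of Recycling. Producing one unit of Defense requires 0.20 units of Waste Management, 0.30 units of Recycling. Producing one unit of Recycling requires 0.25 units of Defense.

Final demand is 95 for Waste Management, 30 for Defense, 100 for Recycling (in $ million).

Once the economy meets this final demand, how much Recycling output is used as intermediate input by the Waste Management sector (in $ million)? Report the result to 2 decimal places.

I − A =
  [   0.95    -0.20     0.00]
  [  -0.40     1.00    -0.25]
  [  -0.40    -0.30     1.00]
Cofactors of I−A, C_ij = (−1)^(i+j)·(minor ij) (rows/columns in the sector order above):
  C_11 = (1.00)(1.00) − (-0.25)(-0.30) = 0.9250
  C_12 = −[(-0.40)(1.00) − (-0.25)(-0.40)] = 0.5000
  C_13 = (-0.40)(-0.30) − (1.00)(-0.40) = 0.5200
  C_21 = −[(-0.20)(1.00) − (0.00)(-0.30)] = 0.2000
  C_22 = (0.95)(1.00) − (0.00)(-0.40) = 0.9500
  C_23 = −[(0.95)(-0.30) − (-0.20)(-0.40)] = 0.3650
  C_31 = (-0.20)(-0.25) − (0.00)(1.00) = 0.0500
  C_32 = −[(0.95)(-0.25) − (0.00)(-0.40)] = 0.2375
  C_33 = (0.95)(1.00) − (-0.20)(-0.40) = 0.8700
det(I−A) = Σ_j (I−A)_1j·C_1j = (0.95)(0.9250) + (-0.20)(0.5000) + (0.00)(0.5200) = 0.77875
adj(I−A) = Cᵀ =
  [ 0.9250   0.2000   0.0500]
  [ 0.5000   0.9500   0.2375]
  [ 0.5200   0.3650   0.8700]
(I − A)⁻¹ = adj(I−A) / det(I−A) ≈
  [   1.1878     0.2568     0.0642]
  [   0.6421     1.2199     0.3050]
  [   0.6677     0.4687     1.1172]
First solve x = (I − A)⁻¹ d = adj(I−A)·d / det(I−A); in particular x_W = (0.9250·95 + 0.2000·30 + 0.0500·100) / 0.77875 = 98.875 / 0.77875 ≈ 126.9663.
Intermediate flow from R to W: z_RW = a_RW · x_W = 0.40 × 98.875 / 0.77875 = 39.55 / 0.77875 ≈ 50.79.

z_RW = 50.79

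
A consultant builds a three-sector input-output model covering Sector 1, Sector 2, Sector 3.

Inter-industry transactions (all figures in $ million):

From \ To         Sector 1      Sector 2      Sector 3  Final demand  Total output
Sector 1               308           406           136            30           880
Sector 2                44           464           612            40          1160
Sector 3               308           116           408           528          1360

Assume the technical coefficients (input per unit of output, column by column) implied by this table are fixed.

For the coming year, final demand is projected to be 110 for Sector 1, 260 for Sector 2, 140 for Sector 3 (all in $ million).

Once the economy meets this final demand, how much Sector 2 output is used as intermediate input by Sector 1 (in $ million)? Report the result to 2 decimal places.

z_21 = 44.55

Technical coefficients a_ij = z_ij / X_j:
  a_11 = 308/880 = 0.35, a_21 = 44/880 = 0.05, a_31 = 308/880 = 0.35
  a_12 = 406/1160 = 0.35, a_22 = 464/1160 = 0.40, a_32 = 116/1160 = 0.10
  a_13 = 136/1360 = 0.10, a_23 = 612/1360 = 0.45, a_33 = 408/1360 = 0.30
I − A =
  [   0.65    -0.35    -0.10]
  [  -0.05     0.60    -0.45]
  [  -0.35    -0.10     0.70]
Cofactors of I−A, C_ij = (−1)^(i+j)·(minor ij) (rows/columns in the sector order above):
  C_11 = (0.60)(0.70) − (-0.45)(-0.10) = 0.3750
  C_12 = −[(-0.05)(0.70) − (-0.45)(-0.35)] = 0.1925
  C_13 = (-0.05)(-0.10) − (0.60)(-0.35) = 0.2150
  C_21 = −[(-0.35)(0.70) − (-0.10)(-0.10)] = 0.2550
  C_22 = (0.65)(0.70) − (-0.10)(-0.35) = 0.4200
  C_23 = −[(0.65)(-0.10) − (-0.35)(-0.35)] = 0.1875
  C_31 = (-0.35)(-0.45) − (-0.10)(0.60) = 0.2175
  C_32 = −[(0.65)(-0.45) − (-0.10)(-0.05)] = 0.2975
  C_33 = (0.65)(0.60) − (-0.35)(-0.05) = 0.3725
det(I−A) = Σ_j (I−A)_1j·C_1j = (0.65)(0.3750) + (-0.35)(0.1925) + (-0.10)(0.2150) = 0.154875
adj(I−A) = Cᵀ =
  [ 0.3750   0.2550   0.2175]
  [ 0.1925   0.4200   0.2975]
  [ 0.2150   0.1875   0.3725]
(I − A)⁻¹ = adj(I−A) / det(I−A) ≈
  [   2.4213     1.6465     1.4044]
  [   1.2429     2.7119     1.9209]
  [   1.3882     1.2107     2.4052]
First solve x = (I − A)⁻¹ d = adj(I−A)·d / det(I−A); in particular x_1 = (0.3750·110 + 0.2550·260 + 0.2175·140) / 0.154875 = 138.00 / 0.154875 ≈ 891.0412.
Intermediate flow from 2 to 1: z_21 = a_21 · x_1 = 0.05 × 138.00 / 0.154875 = 6.90 / 0.154875 ≈ 44.55.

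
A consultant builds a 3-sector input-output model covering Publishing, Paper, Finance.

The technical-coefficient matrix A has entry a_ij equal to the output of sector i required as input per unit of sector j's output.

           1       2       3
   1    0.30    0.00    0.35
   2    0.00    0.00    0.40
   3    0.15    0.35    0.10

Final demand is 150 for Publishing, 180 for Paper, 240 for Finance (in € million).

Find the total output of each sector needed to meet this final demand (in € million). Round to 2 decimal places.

I − A =
  [   0.70     0.00    -0.35]
  [   0.00     1.00    -0.40]
  [  -0.15    -0.35     0.90]
Cofactors of I−A, C_ij = (−1)^(i+j)·(minor ij) (rows/columns in the sector order above):
  C_11 = (1.00)(0.90) − (-0.40)(-0.35) = 0.7600
  C_12 = −[(0.00)(0.90) − (-0.40)(-0.15)] = 0.0600
  C_13 = (0.00)(-0.35) − (1.00)(-0.15) = 0.1500
  C_21 = −[(0.00)(0.90) − (-0.35)(-0.35)] = 0.1225
  C_22 = (0.70)(0.90) − (-0.35)(-0.15) = 0.5775
  C_23 = −[(0.70)(-0.35) − (0.00)(-0.15)] = 0.2450
  C_31 = (0.00)(-0.40) − (-0.35)(1.00) = 0.3500
  C_32 = −[(0.70)(-0.40) − (-0.35)(0.00)] = 0.2800
  C_33 = (0.70)(1.00) − (0.00)(0.00) = 0.7000
det(I−A) = Σ_j (I−A)_1j·C_1j = (0.70)(0.7600) + (0.00)(0.0600) + (-0.35)(0.1500) = 0.4795
adj(I−A) = Cᵀ =
  [ 0.7600   0.1225   0.3500]
  [ 0.0600   0.5775   0.2800]
  [ 0.1500   0.2450   0.7000]
(I − A)⁻¹ = adj(I−A) / det(I−A) ≈
  [   1.5850     0.2555     0.7299]
  [   0.1251     1.2044     0.5839]
  [   0.3128     0.5109     1.4599]
x = (I − A)⁻¹ d = adj(I−A)·d / det(I−A), with det(I−A) = 0.4795:
  x_1 = (0.7600·150 + 0.1225·180 + 0.3500·240) / 0.4795 = 220.05 / 0.4795 ≈ 458.92
  x_2 = (0.0600·150 + 0.5775·180 + 0.2800·240) / 0.4795 = 180.15 / 0.4795 ≈ 375.70
  x_3 = (0.1500·150 + 0.2450·180 + 0.7000·240) / 0.4795 = 234.60 / 0.4795 ≈ 489.26

x_1 = 458.92, x_2 = 375.70, x_3 = 489.26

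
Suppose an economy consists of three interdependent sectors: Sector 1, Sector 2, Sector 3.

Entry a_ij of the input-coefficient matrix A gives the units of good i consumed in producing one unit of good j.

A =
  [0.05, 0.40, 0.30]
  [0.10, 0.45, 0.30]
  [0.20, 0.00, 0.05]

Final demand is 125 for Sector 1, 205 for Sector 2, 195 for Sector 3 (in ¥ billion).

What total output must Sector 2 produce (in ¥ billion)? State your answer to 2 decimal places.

I − A =
  [   0.95    -0.40    -0.30]
  [  -0.10     0.55    -0.30]
  [  -0.20     0.00     0.95]
Cofactors of I−A, C_ij = (−1)^(i+j)·(minor ij) (rows/columns in the sector order above):
  C_11 = (0.55)(0.95) − (-0.30)(0.00) = 0.5225
  C_12 = −[(-0.10)(0.95) − (-0.30)(-0.20)] = 0.1550
  C_13 = (-0.10)(0.00) − (0.55)(-0.20) = 0.1100
  C_21 = −[(-0.40)(0.95) − (-0.30)(0.00)] = 0.3800
  C_22 = (0.95)(0.95) − (-0.30)(-0.20) = 0.8425
  C_23 = −[(0.95)(0.00) − (-0.40)(-0.20)] = 0.0800
  C_31 = (-0.40)(-0.30) − (-0.30)(0.55) = 0.2850
  C_32 = −[(0.95)(-0.30) − (-0.30)(-0.10)] = 0.3150
  C_33 = (0.95)(0.55) − (-0.40)(-0.10) = 0.4825
det(I−A) = Σ_j (I−A)_1j·C_1j = (0.95)(0.5225) + (-0.40)(0.1550) + (-0.30)(0.1100) = 0.401375
adj(I−A) = Cᵀ =
  [ 0.5225   0.3800   0.2850]
  [ 0.1550   0.8425   0.3150]
  [ 0.1100   0.0800   0.4825]
(I − A)⁻¹ = adj(I−A) / det(I−A) ≈
  [   1.3018     0.9467     0.7101]
  [   0.3862     2.0990     0.7848]
  [   0.2741     0.1993     1.2021]
x = (I − A)⁻¹ d = adj(I−A)·d / det(I−A), with det(I−A) = 0.401375:
  x_1 = (0.5225·125 + 0.3800·205 + 0.2850·195) / 0.401375 = 198.7875 / 0.401375 ≈ 495.27
  x_2 = (0.1550·125 + 0.8425·205 + 0.3150·195) / 0.401375 = 253.5125 / 0.401375 ≈ 631.61
  x_3 = (0.1100·125 + 0.0800·205 + 0.4825·195) / 0.401375 = 124.2375 / 0.401375 ≈ 309.53

x_2 = 631.61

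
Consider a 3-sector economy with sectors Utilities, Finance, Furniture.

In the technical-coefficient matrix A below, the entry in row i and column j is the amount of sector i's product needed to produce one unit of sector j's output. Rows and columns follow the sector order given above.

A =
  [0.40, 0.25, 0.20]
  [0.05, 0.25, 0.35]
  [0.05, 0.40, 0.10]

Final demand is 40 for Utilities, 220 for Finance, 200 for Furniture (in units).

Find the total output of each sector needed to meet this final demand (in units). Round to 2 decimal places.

I − A =
  [   0.60    -0.25    -0.20]
  [  -0.05     0.75    -0.35]
  [  -0.05    -0.40     0.90]
Cofactors of I−A, C_ij = (−1)^(i+j)·(minor ij) (rows/columns in the sector order above):
  C_11 = (0.75)(0.90) − (-0.35)(-0.40) = 0.5350
  C_12 = −[(-0.05)(0.90) − (-0.35)(-0.05)] = 0.0625
  C_13 = (-0.05)(-0.40) − (0.75)(-0.05) = 0.0575
  C_21 = −[(-0.25)(0.90) − (-0.20)(-0.40)] = 0.3050
  C_22 = (0.60)(0.90) − (-0.20)(-0.05) = 0.5300
  C_23 = −[(0.60)(-0.40) − (-0.25)(-0.05)] = 0.2525
  C_31 = (-0.25)(-0.35) − (-0.20)(0.75) = 0.2375
  C_32 = −[(0.60)(-0.35) − (-0.20)(-0.05)] = 0.2200
  C_33 = (0.60)(0.75) − (-0.25)(-0.05) = 0.4375
det(I−A) = Σ_j (I−A)_1j·C_1j = (0.60)(0.5350) + (-0.25)(0.0625) + (-0.20)(0.0575) = 0.293875
adj(I−A) = Cᵀ =
  [ 0.5350   0.3050   0.2375]
  [ 0.0625   0.5300   0.2200]
  [ 0.0575   0.2525   0.4375]
(I − A)⁻¹ = adj(I−A) / det(I−A) ≈
  [   1.8205     1.0379     0.8082]
  [   0.2127     1.8035     0.7486]
  [   0.1957     0.8592     1.4887]
x = (I − A)⁻¹ d = adj(I−A)·d / det(I−A), with det(I−A) = 0.293875:
  x_1 = (0.5350·40 + 0.3050·220 + 0.2375·200) / 0.293875 = 136.00 / 0.293875 ≈ 462.78
  x_2 = (0.0625·40 + 0.5300·220 + 0.2200·200) / 0.293875 = 163.10 / 0.293875 ≈ 555.00
  x_3 = (0.0575·40 + 0.2525·220 + 0.4375·200) / 0.293875 = 145.35 / 0.293875 ≈ 494.60

x_1 = 462.78, x_2 = 555.00, x_3 = 494.60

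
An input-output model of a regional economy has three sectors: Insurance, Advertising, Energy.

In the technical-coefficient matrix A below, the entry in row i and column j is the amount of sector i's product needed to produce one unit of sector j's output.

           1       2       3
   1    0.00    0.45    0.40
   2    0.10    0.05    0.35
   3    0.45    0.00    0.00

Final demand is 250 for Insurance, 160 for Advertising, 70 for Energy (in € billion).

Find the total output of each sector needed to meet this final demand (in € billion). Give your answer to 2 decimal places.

I − A =
  [   1.00    -0.45    -0.40]
  [  -0.10     0.95    -0.35]
  [  -0.45     0.00     1.00]
Cofactors of I−A, C_ij = (−1)^(i+j)·(minor ij) (rows/columns in the sector order above):
  C_11 = (0.95)(1.00) − (-0.35)(0.00) = 0.9500
  C_12 = −[(-0.10)(1.00) − (-0.35)(-0.45)] = 0.2575
  C_13 = (-0.10)(0.00) − (0.95)(-0.45) = 0.4275
  C_21 = −[(-0.45)(1.00) − (-0.40)(0.00)] = 0.4500
  C_22 = (1.00)(1.00) − (-0.40)(-0.45) = 0.8200
  C_23 = −[(1.00)(0.00) − (-0.45)(-0.45)] = 0.2025
  C_31 = (-0.45)(-0.35) − (-0.40)(0.95) = 0.5375
  C_32 = −[(1.00)(-0.35) − (-0.40)(-0.10)] = 0.3900
  C_33 = (1.00)(0.95) − (-0.45)(-0.10) = 0.9050
det(I−A) = Σ_j (I−A)_1j·C_1j = (1.00)(0.9500) + (-0.45)(0.2575) + (-0.40)(0.4275) = 0.663125
adj(I−A) = Cᵀ =
  [ 0.9500   0.4500   0.5375]
  [ 0.2575   0.8200   0.3900]
  [ 0.4275   0.2025   0.9050]
(I − A)⁻¹ = adj(I−A) / det(I−A) ≈
  [   1.4326     0.6786     0.8106]
  [   0.3883     1.2366     0.5881]
  [   0.6447     0.3054     1.3648]
x = (I − A)⁻¹ d = adj(I−A)·d / det(I−A), with det(I−A) = 0.663125:
  x_1 = (0.9500·250 + 0.4500·160 + 0.5375·70) / 0.663125 = 347.125 / 0.663125 ≈ 523.47
  x_2 = (0.2575·250 + 0.8200·160 + 0.3900·70) / 0.663125 = 222.875 / 0.663125 ≈ 336.10
  x_3 = (0.4275·250 + 0.2025·160 + 0.9050·70) / 0.663125 = 202.625 / 0.663125 ≈ 305.56

x_1 = 523.47, x_2 = 336.10, x_3 = 305.56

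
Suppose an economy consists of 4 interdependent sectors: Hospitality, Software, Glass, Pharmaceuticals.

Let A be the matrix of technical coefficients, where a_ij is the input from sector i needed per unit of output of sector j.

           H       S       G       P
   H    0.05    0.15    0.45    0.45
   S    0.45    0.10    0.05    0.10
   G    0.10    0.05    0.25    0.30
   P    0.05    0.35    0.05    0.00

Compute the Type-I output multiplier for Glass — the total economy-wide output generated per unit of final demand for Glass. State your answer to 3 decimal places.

m_G = 3.785

I − A =
  [   0.95    -0.15    -0.45    -0.45]
  [  -0.45     0.90    -0.05    -0.10]
  [  -0.10    -0.05     0.75    -0.30]
  [  -0.05    -0.35    -0.05     1.00]
Compute the cofactors C_ij = (−1)^(i+j)·(3×3 minor ij) of I−A; the adjugate is their transpose:
adj(I−A) = Cᵀ =
  [ 0.627250   0.299250   0.425625   0.439875]
  [ 0.340750   0.627375   0.266000   0.295875]
  [ 0.170000   0.179125   0.662375   0.293125]
  [ 0.159125   0.243500   0.147500   0.536875]
det(I−A) = Σ_j (I−A)_1j·C_1j = (0.95)(0.627250) + (-0.15)(0.340750) + (-0.45)(0.170000) + (-0.45)(0.159125) = 0.39666875
(I − A)⁻¹ = adj(I−A) / det(I−A) ≈
  [   1.5813     0.7544     1.0730     1.1089]
  [   0.8590     1.5816     0.6706     0.7459]
  [   0.4286     0.4516     1.6698     0.7390]
  [   0.4012     0.6139     0.3718     1.3535]
The output multiplier for sector j is the column-j sum of the Leontief inverse (I − A)⁻¹ = adj(I−A) / det(I−A).
Column G of adj(I−A): (0.425625, 0.266000, 0.662375, 0.147500); det(I−A) = 0.39666875.
m_G = (0.425625 + 0.266000 + 0.662375 + 0.147500) / 0.39666875 = 1.5015 / 0.39666875 ≈ 3.785.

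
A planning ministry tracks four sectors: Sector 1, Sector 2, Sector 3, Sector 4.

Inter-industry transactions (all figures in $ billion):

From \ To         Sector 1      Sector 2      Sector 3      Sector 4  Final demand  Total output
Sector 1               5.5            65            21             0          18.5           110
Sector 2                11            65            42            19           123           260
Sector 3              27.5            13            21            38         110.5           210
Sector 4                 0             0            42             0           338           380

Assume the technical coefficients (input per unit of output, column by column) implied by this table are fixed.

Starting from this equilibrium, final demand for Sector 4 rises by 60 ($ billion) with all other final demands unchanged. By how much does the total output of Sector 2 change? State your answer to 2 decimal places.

Technical coefficients a_ij = z_ij / X_j:
  a_11 = 5.5/110 = 0.05, a_21 = 11/110 = 0.10, a_31 = 27.5/110 = 0.25, a_41 = 0/110 = 0.00
  a_12 = 65/260 = 0.25, a_22 = 65/260 = 0.25, a_32 = 13/260 = 0.05, a_42 = 0/260 = 0.00
  a_13 = 21/210 = 0.10, a_23 = 42/210 = 0.20, a_33 = 21/210 = 0.10, a_43 = 42/210 = 0.20
  a_14 = 0/380 = 0.00, a_24 = 19/380 = 0.05, a_34 = 38/380 = 0.10, a_44 = 0/380 = 0.00
I − A =
  [   0.95    -0.25    -0.10     0.00]
  [  -0.10     0.75    -0.20    -0.05]
  [  -0.25    -0.05     0.90    -0.10]
  [   0.00     0.00    -0.20     1.00]
Compute the cofactors C_ij = (−1)^(i+j)·(3×3 minor ij) of I−A; the adjugate is their transpose:
adj(I−A) = Cᵀ =
  [ 0.64950   0.22500   0.12750   0.02400]
  [ 0.14050   0.81100   0.20950   0.06150]
  [ 0.19250   0.11000   0.68750   0.07425]
  [ 0.03850   0.02200   0.13750   0.57750]
det(I−A) = Σ_j (I−A)_1j·C_1j = (0.95)(0.64950) + (-0.25)(0.14050) + (-0.10)(0.19250) + (0.00)(0.03850) = 0.56265
(I − A)⁻¹ = adj(I−A) / det(I−A) ≈
  [   1.1544     0.3999     0.2266     0.0427]
  [   0.2497     1.4414     0.3723     0.1093]
  [   0.3421     0.1955     1.2219     0.1320]
  [   0.0684     0.0391     0.2444     1.0264]
Δx = (I − A)⁻¹ Δd with Δd having +60 in the Sector 4 component and 0 elsewhere.
So Δx_2 = L_24 · (+60), where L_24 = adj(I−A)_24 / det(I−A) = 0.06150 / 0.56265.
Δx_2 = 0.06150 × (+60) / 0.56265 = 3.69 / 0.56265 ≈ 6.56.

Δx_2 = 6.56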